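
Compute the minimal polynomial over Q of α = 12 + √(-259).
m_α(x) = x^2 - 24x + 403

From α - 12 = √(-259), squaring gives (α - 12)^2 = -259, i.e. α^2 - 24α + 144 = -259, so α^2 - 24α + 403 = 0. The discriminant of x^2 - 24x + 403 is (-24)^2 - 4·(403) = 576 - 1612 = -1036, and 4·(-259) is not a perfect square in Q since -259 is squarefree and ≠ 1. Hence x^2 - 24x + 403 is irreducible over Q and is the minimal polynomial of α.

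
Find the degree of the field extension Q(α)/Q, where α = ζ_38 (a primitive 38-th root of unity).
[Q(α):Q] = 18

The minimal polynomial of ζ_38 over Q is the 38-th cyclotomic polynomial Φ_38(x), which is irreducible over Q and has degree φ(38) = 18. Hence [Q(α):Q] = φ(38) = 18.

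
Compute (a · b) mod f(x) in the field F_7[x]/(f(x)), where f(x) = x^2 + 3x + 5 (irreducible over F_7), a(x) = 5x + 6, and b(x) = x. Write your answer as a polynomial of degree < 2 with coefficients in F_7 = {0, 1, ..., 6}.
a · b ≡ 5x + 3 (mod f(x))

Multiply in F_7[x]: a(x)·b(x) = (5x + 6)·(x) = 5x^2 + 6x. This has degree ≥ 2, so divide by f(x) over F_7: 5x^2 + 6x = (5)·(x^2 + 3x + 5) + (5x + 3). Hence a·b ≡ 5x + 3 (mod f). (F_7[x]/(f) is a field with 7^2 = 49 elements since f is irreducible of degree 2.)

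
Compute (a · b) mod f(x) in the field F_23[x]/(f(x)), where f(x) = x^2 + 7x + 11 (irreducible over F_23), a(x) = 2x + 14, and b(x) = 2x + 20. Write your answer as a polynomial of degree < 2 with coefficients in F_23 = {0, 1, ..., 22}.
a · b ≡ 17x + 6 (mod f(x))

Multiply in F_23[x]: a(x)·b(x) = (2x + 14)·(2x + 20) = 4x^2 + 22x + 4. This has degree ≥ 2, so divide by f(x) over F_23: 4x^2 + 22x + 4 = (4)·(x^2 + 7x + 11) + (17x + 6). Hence a·b ≡ 17x + 6 (mod f). (F_23[x]/(f) is a field with 23^2 = 529 elements since f is irreducible of degree 2.)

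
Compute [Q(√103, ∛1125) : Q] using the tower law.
[Q(√103, ∛1125) : Q] = 6

Let L = Q(√103, ∛1125). Since Q(√103) ⊂ L and [Q(√103):Q] = 2, the tower law gives 2 | [L:Q]. Likewise Q(∛1125) ⊂ L with [Q(∛1125):Q] = 3 (because 1125 is not a perfect cube), so 3 | [L:Q]. As gcd(2,3) = 1, [L:Q] is divisible by 6. Conversely L is generated over Q by √103 and ∛1125, so [L:Q] ≤ 2·3 = 6. Therefore [Q(√103, ∛1125) : Q] = 6.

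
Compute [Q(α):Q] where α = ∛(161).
[Q(α):Q] = 3

The minimal polynomial of α is x^3 - 161, irreducible over Q since 161 is not a perfect cube (so x^3 - 161 has no rational root). Hence [Q(α):Q] = deg(m_α) = 3.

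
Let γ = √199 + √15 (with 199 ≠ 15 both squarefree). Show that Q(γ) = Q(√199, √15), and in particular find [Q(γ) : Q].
[Q(γ) : Q] = 4 (equivalently, Q(γ) = Q(√199, √15))

Obviously Q(γ) ⊆ Q(√199, √15), and [Q(√199, √15):Q] = 4 (since 199, 15 are distinct squarefree integers > 1 with 2985 not a perfect square). To show equality we compute the minimal polynomial of γ. From γ = √199 + √15: γ^2 = 199 + 2√(2985) + 15 = 214 + 2√(2985), so γ^2 - 214 = 2√(2985); squaring, (γ^2 - 214)^2 = 4·2985, i.e. γ^4 - 428γ^2 + 45796 - 11940 = 0, i.e. γ^4 - 428γ^2 + 33856 = 0. So γ is a root of x^4 - 428x^2 + 33856. This polynomial is irreducible over Q: it has no rational root (each ±√199 ± √15 is irrational), and any factorization into two quadratics over Q would force √(2985) ∈ Q (pairing opposite roots) or √199, √15 ∈ Q (other pairings), all impossible. Hence [Q(γ):Q] = 4 = [Q(√199, √15):Q], so Q(γ) = Q(√199, √15).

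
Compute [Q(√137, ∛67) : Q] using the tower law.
[Q(√137, ∛67) : Q] = 6

Let L = Q(√137, ∛67). Since Q(√137) ⊂ L and [Q(√137):Q] = 2, the tower law gives 2 | [L:Q]. Likewise Q(∛67) ⊂ L with [Q(∛67):Q] = 3 (because 67 is not a perfect cube), so 3 | [L:Q]. As gcd(2,3) = 1, [L:Q] is divisible by 6. Conversely L is generated over Q by √137 and ∛67, so [L:Q] ≤ 2·3 = 6. Therefore [Q(√137, ∛67) : Q] = 6.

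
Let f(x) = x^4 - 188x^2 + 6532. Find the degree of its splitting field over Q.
[K : Q] = 4

Solving the quadratic in x^2: x^2 = (188 ± √(188^2 - 4·6532))/2 = (188 ± √9216)/2 = (188 ± 96)/2, giving x^2 = 46 or x^2 = 142. So f(x) = (x^2 - 46)(x^2 - 142) and the roots of f are ±√46, ±√142. Hence the splitting field is K = Q(√46, √142). Since 46 and 142 are distinct squarefree integers > 1, their product 6532 is not a perfect square, so √142 ∉ Q(√46). By the tower law [K:Q] = [Q(√46,√142):Q(√46)] · [Q(√46):Q] = 2 · 2 = 4.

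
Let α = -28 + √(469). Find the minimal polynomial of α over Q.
m_α(x) = x^2 + 56x + 315

From α + 28 = √(469), squaring gives (α + 28)^2 = 469, i.e. α^2 + 56α + 784 = 469, so α^2 + 56α + 315 = 0. The discriminant of x^2 + 56x + 315 is (56)^2 - 4·(315) = 3136 - 1260 = 1876, and 4·(469) is not a perfect square in Q since 469 is squarefree and ≠ 1. Hence x^2 + 56x + 315 is irreducible over Q and is the minimal polynomial of α.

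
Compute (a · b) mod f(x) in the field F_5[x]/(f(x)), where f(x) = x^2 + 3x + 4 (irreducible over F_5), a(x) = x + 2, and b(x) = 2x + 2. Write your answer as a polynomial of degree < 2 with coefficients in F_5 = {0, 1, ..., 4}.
a · b ≡ 1 (mod f(x))

Multiply in F_5[x]: a(x)·b(x) = (x + 2)·(2x + 2) = 2x^2 + x + 4. This has degree ≥ 2, so divide by f(x) over F_5: 2x^2 + x + 4 = (2)·(x^2 + 3x + 4) + (1). Hence a·b ≡ 1 (mod f). (F_5[x]/(f) is a field with 5^2 = 25 elements since f is irreducible of degree 2.)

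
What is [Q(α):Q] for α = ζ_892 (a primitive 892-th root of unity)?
[Q(α):Q] = 444

The minimal polynomial of ζ_892 over Q is the 892-th cyclotomic polynomial Φ_892(x), which is irreducible over Q and has degree φ(892) = 444. Hence [Q(α):Q] = φ(892) = 444.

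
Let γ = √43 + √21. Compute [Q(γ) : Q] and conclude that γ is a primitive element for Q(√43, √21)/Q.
[Q(γ) : Q] = 4 (equivalently, Q(γ) = Q(√43, √21))

Obviously Q(γ) ⊆ Q(√43, √21), and [Q(√43, √21):Q] = 4 (since 43, 21 are distinct squarefree integers > 1 with 903 not a perfect square). To show equality we compute the minimal polynomial of γ. From γ = √43 + √21: γ^2 = 43 + 2√(903) + 21 = 64 + 2√(903), so γ^2 - 64 = 2√(903); squaring, (γ^2 - 64)^2 = 4·903, i.e. γ^4 - 128γ^2 + 4096 - 3612 = 0, i.e. γ^4 - 128γ^2 + 484 = 0. So γ is a root of x^4 - 128x^2 + 484. This polynomial is irreducible over Q: it has no rational root (each ±√43 ± √21 is irrational), and any factorization into two quadratics over Q would force √(903) ∈ Q (pairing opposite roots) or √43, √21 ∈ Q (other pairings), all impossible. Hence [Q(γ):Q] = 4 = [Q(√43, √21):Q], so Q(γ) = Q(√43, √21).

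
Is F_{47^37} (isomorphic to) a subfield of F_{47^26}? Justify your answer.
No: F_{47^37} is not a subfield of F_{47^26}

F_{p^m} embeds in F_{p^n} iff m | n. Here 37 ∤ 26 (since 26 = 0·37 + 26 with remainder 26 ≠ 0), so F_{47^37} is not a subfield of F_{47^26}. Equivalently: if it were, the tower law would give 37 = [F_{47^37}:F_47] dividing [F_{47^26}:F_47] = 26, contradiction.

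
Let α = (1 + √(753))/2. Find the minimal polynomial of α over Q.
m_α(x) = x^2 - x - 188

From 2α - 1 = √(753), squaring gives (2α - 1)^2 = 753, i.e. 4α^2 - 4α + 1 = 753, so α^2 - α + (1 - 753)/4 = 0. Since 753 ≡ 1 (mod 4), (1 - 753)/4 = -188 ∈ Z. The polynomial x^2 - x - 188 has discriminant 1 - 4·(-188) = 753, which is not a perfect square in Q (d = 753 is squarefree and ≠ 1), so x^2 - x - 188 is irreducible over Q. It is the minimal polynomial of α.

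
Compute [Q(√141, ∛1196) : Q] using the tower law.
[Q(√141, ∛1196) : Q] = 6

Let L = Q(√141, ∛1196). Since Q(√141) ⊂ L and [Q(√141):Q] = 2, the tower law gives 2 | [L:Q]. Likewise Q(∛1196) ⊂ L with [Q(∛1196):Q] = 3 (because 1196 is not a perfect cube), so 3 | [L:Q]. As gcd(2,3) = 1, [L:Q] is divisible by 6. Conversely L is generated over Q by √141 and ∛1196, so [L:Q] ≤ 2·3 = 6. Therefore [Q(√141, ∛1196) : Q] = 6.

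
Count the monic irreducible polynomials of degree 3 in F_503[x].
There are 42421008 monic irreducible polynomials of degree 3 over F_503

Each element of F_{503^3} that lies in no proper subfield is a root of exactly one monic irreducible of degree 3 over F_503, and each such polynomial has 3 distinct roots in F_{503^3}. By Möbius inversion the count is N_503(3) = (1/3) Σ_{d|3} μ(3/d) · 503^d = (1/3)(μ(3)·503^1 + μ(1)·503^3) = 127263024/3 = 42421008.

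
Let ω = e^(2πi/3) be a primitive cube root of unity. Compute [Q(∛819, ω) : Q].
[Q(∛819, ω) : Q] = 6

[Q(∛819):Q] = 3 (min poly x^3 - 819, irreducible since 819 is not a perfect cube). [Q(ω):Q] = 2 (min poly x^2 + x + 1). Since Q(∛819) ⊂ R and ω ∉ R, we have ω ∉ Q(∛819), so x^2 + x + 1 remains irreducible over Q(∛819) and [Q(∛819, ω) : Q(∛819)] = 2. By the tower law, [Q(∛819, ω) : Q] = 3 · 2 = 6. (In fact Q(∛819, ω) is the splitting field of x^3 - 819 over Q.)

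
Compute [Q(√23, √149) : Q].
[Q(√23, √149) : Q] = 4

[Q(√23):Q] = 2 (min poly x^2 - 23, irreducible since 23 is squarefree > 1). For the top step, suppose √149 ∈ Q(√23), say √149 = c + d√23 with c, d ∈ Q. Squaring: 149 = c^2 + 23d^2 + 2cd√23. Since √23 ∉ Q this forces 2cd = 0. If d = 0 then √149 = c ∈ Q, contradicting 149 squarefree > 1. If c = 0 then 149 = 23d^2, so 23·149 = (23d)^2 is a perfect square in Q — but 23·149 = 3427 is not a perfect square (since 23 and 149 are distinct squarefree integers). Contradiction. Hence √149 ∉ Q(√23), so x^2 - 149 stays irreducible over Q(√23) and [Q(√23, √149) : Q(√23)] = 2. By the tower law, [Q(√23, √149) : Q] = 2 · 2 = 4.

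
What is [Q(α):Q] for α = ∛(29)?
[Q(α):Q] = 3

The minimal polynomial of α is x^3 - 29, irreducible over Q since 29 is not a perfect cube (so x^3 - 29 has no rational root). Hence [Q(α):Q] = deg(m_α) = 3.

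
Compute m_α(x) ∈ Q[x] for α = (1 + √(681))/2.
m_α(x) = x^2 - x - 170

From 2α - 1 = √(681), squaring gives (2α - 1)^2 = 681, i.e. 4α^2 - 4α + 1 = 681, so α^2 - α + (1 - 681)/4 = 0. Since 681 ≡ 1 (mod 4), (1 - 681)/4 = -170 ∈ Z. The polynomial x^2 - x - 170 has discriminant 1 - 4·(-170) = 681, which is not a perfect square in Q (d = 681 is squarefree and ≠ 1), so x^2 - x - 170 is irreducible over Q. It is the minimal polynomial of α.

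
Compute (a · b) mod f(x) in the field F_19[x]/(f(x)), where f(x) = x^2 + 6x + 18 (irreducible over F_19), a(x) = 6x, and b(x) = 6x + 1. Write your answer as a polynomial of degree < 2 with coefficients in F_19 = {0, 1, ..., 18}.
a · b ≡ 18x + 17 (mod f(x))

Multiply in F_19[x]: a(x)·b(x) = (6x)·(6x + 1) = 17x^2 + 6x. This has degree ≥ 2, so divide by f(x) over F_19: 17x^2 + 6x = (17)·(x^2 + 6x + 18) + (18x + 17). Hence a·b ≡ 18x + 17 (mod f). (F_19[x]/(f) is a field with 19^2 = 361 elements since f is irreducible of degree 2.)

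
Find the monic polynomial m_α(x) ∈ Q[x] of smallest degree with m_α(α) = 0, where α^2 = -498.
m_α(x) = x^2 + 498

α satisfies α^2 + 498 = 0, so x^2 + 498 annihilates α. Since d = -498 is squarefree and ≠ 1, it is not a perfect square in Q, so x^2 + 498 has no rational root and is therefore irreducible over Q (a degree-2 polynomial over a field is irreducible iff it has no root). Hence m_α(x) = x^2 + 498.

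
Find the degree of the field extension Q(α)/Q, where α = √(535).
[Q(α):Q] = 2

[Q(α):Q] equals the degree of the minimal polynomial of α. Here α^2 = 535 and x^2 - 535 is irreducible (d = 535 is squarefree, ≠ 1, hence not a square), so deg(m_α) = 2. Thus [Q(α):Q] = 2.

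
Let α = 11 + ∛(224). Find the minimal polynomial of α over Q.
m_α(x) = x^3 - 33x^2 + 363x - 1555

Set β = α - 11 = ∛(224), so β^3 = 224. Then (α - 11)^3 - 224 = 0, i.e. α is a root of g(x) = (x - 11)^3 - 224 = x^3 - 33x^2 + 363x - 1555. Since g(x) = h(x - 11) where h(x) = x^3 - 224, and h is irreducible over Q (because 224 is not a perfect cube, so h has no rational root, and a monic cubic with no rational root is irreducible), g is also irreducible (irreducibility is preserved under the substitution x → x - 11). Hence m_α(x) = x^3 - 33x^2 + 363x - 1555.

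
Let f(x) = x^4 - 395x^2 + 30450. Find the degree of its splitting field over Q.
[K : Q] = 4

Solving the quadratic in x^2: x^2 = (395 ± √(395^2 - 4·30450))/2 = (395 ± √34225)/2 = (395 ± 185)/2, giving x^2 = 105 or x^2 = 290. So f(x) = (x^2 - 105)(x^2 - 290) and the roots of f are ±√105, ±√290. Hence the splitting field is K = Q(√105, √290). Since 105 and 290 are distinct squarefree integers > 1, their product 30450 is not a perfect square, so √290 ∉ Q(√105). By the tower law [K:Q] = [Q(√105,√290):Q(√105)] · [Q(√105):Q] = 2 · 2 = 4.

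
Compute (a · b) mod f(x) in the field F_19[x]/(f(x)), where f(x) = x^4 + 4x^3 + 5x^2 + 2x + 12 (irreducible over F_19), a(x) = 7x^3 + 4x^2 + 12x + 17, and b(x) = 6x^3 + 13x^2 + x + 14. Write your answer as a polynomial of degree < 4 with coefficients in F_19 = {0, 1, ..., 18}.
a · b ≡ 9x^3 + 5x^2 + 4x + 10 (mod f(x))

Multiply in F_19[x]: a(x)·b(x) = (7x^3 + 4x^2 + 12x + 17)·(6x^3 + 13x^2 + x + 14) = 4x^6 + x^5 + 17x^4 + 18x^3 + 4x^2 + 14x + 10. This has degree ≥ 4, so divide by f(x) over F_19: 4x^6 + x^5 + 17x^4 + 18x^3 + 4x^2 + 14x + 10 = (4x^2 + 4x)·(x^4 + 4x^3 + 5x^2 + 2x + 12) + (9x^3 + 5x^2 + 4x + 10). Hence a·b ≡ 9x^3 + 5x^2 + 4x + 10 (mod f). (F_19[x]/(f) is a field with 19^4 = 130321 elements since f is irreducible of degree 4.)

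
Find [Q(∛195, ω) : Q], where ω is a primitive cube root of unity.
[Q(∛195, ω) : Q] = 6

[Q(∛195):Q] = 3 (min poly x^3 - 195, irreducible since 195 is not a perfect cube). [Q(ω):Q] = 2 (min poly x^2 + x + 1). Since Q(∛195) ⊂ R and ω ∉ R, we have ω ∉ Q(∛195), so x^2 + x + 1 remains irreducible over Q(∛195) and [Q(∛195, ω) : Q(∛195)] = 2. By the tower law, [Q(∛195, ω) : Q] = 3 · 2 = 6. (In fact Q(∛195, ω) is the splitting field of x^3 - 195 over Q.)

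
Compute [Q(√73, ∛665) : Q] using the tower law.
[Q(√73, ∛665) : Q] = 6

Let L = Q(√73, ∛665). Since Q(√73) ⊂ L and [Q(√73):Q] = 2, the tower law gives 2 | [L:Q]. Likewise Q(∛665) ⊂ L with [Q(∛665):Q] = 3 (because 665 is not a perfect cube), so 3 | [L:Q]. As gcd(2,3) = 1, [L:Q] is divisible by 6. Conversely L is generated over Q by √73 and ∛665, so [L:Q] ≤ 2·3 = 6. Therefore [Q(√73, ∛665) : Q] = 6.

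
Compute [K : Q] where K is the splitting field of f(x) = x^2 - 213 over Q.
[K : Q] = 2

f(x) = x^2 - 213 factors as (x - √213)(x + √213). The splitting field is K = Q(√213). Since 213 is squarefree and > 1, it is not a perfect square, so x^2 - 213 is irreducible over Q and [Q(√213) : Q] = 2. Hence [K : Q] = 2.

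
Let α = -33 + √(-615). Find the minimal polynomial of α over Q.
m_α(x) = x^2 + 66x + 1704

From α + 33 = √(-615), squaring gives (α + 33)^2 = -615, i.e. α^2 + 66α + 1089 = -615, so α^2 + 66α + 1704 = 0. The discriminant of x^2 + 66x + 1704 is (66)^2 - 4·(1704) = 4356 - 6816 = -2460, and 4·(-615) is not a perfect square in Q since -615 is squarefree and ≠ 1. Hence x^2 + 66x + 1704 is irreducible over Q and is the minimal polynomial of α.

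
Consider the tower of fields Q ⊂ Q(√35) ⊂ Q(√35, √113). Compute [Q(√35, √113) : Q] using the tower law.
[Q(√35, √113) : Q] = 4

[Q(√35):Q] = 2 (min poly x^2 - 35, irreducible since 35 is squarefree > 1). For the top step, suppose √113 ∈ Q(√35), say √113 = c + d√35 with c, d ∈ Q. Squaring: 113 = c^2 + 35d^2 + 2cd√35. Since √35 ∉ Q this forces 2cd = 0. If d = 0 then √113 = c ∈ Q, contradicting 113 squarefree > 1. If c = 0 then 113 = 35d^2, so 35·113 = (35d)^2 is a perfect square in Q — but 35·113 = 3955 is not a perfect square (since 35 and 113 are distinct squarefree integers). Contradiction. Hence √113 ∉ Q(√35), so x^2 - 113 stays irreducible over Q(√35) and [Q(√35, √113) : Q(√35)] = 2. By the tower law, [Q(√35, √113) : Q] = 2 · 2 = 4.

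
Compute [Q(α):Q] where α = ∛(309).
[Q(α):Q] = 3

The minimal polynomial of α is x^3 - 309, irreducible over Q since 309 is not a perfect cube (so x^3 - 309 has no rational root). Hence [Q(α):Q] = deg(m_α) = 3.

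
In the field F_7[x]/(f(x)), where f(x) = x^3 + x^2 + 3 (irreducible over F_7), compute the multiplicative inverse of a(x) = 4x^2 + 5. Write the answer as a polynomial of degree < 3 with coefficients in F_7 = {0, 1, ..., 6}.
a(x)^(-1) ≡ 6x^2 + 6x + 3 (mod f(x))

Since f is irreducible over F_7, F_7[x]/(f) is a field and a(x) ≠ 0 has an inverse. Apply the extended Euclidean algorithm to f(x) and a(x) in F_7[x]: f(x) = (2x + 2)·a(x) + (4x);  a(x) = (x)·(4x) + (5). The last nonzero remainder is the constant 5 = gcd(f, a) in F_7. Back-substituting through the division chain expresses 5 = s(x)·a(x) + t(x)·f(x) with s(x) ≡ 2x^2 + 2x + 1 (mod f), so (2x^2 + 2x + 1)·a(x) ≡ 5 (mod f). Multiplying by 5^(-1) ≡ 3 in F_7 gives a(x)^(-1) ≡ 3·(2x^2 + 2x + 1) ≡ 6x^2 + 6x + 3 (mod f). Check: (4x^2 + 5)·(6x^2 + 6x + 3) = 3x^4 + 3x^3 + 2x + 1 ≡ 1 (mod x^3 + x^2 + 3).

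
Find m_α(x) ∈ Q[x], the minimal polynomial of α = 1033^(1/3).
m_α(x) = x^3 - 1033

α satisfies α^3 = 1033, so x^3 - 1033 annihilates α. By the rational root test, a rational root p/q (in lowest terms) of x^3 - 1033 would satisfy p^3 = 1033 q^3, forcing q = 1 and p^3 = 1033; but 1033 is not a perfect cube, contradiction. A monic cubic over Q with no rational root is irreducible (any nontrivial factorization would include a linear factor). Hence x^3 - 1033 is the minimal polynomial of α, and in particular [Q(α):Q] = 3.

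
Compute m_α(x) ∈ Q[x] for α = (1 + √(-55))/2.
m_α(x) = x^2 - x + 14

From 2α - 1 = √(-55), squaring gives (2α - 1)^2 = -55, i.e. 4α^2 - 4α + 1 = -55, so α^2 - α + (1 + 55)/4 = 0. Since -55 ≡ 1 (mod 4), (1 + 55)/4 = 14 ∈ Z. The polynomial x^2 - x + 14 has discriminant 1 - 4·(14) = -55, which is not a perfect square in Q (d = -55 is squarefree and ≠ 1), so x^2 - x + 14 is irreducible over Q. It is the minimal polynomial of α.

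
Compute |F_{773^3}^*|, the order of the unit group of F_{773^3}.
|F_{773^3}^*| = 461889916

F_{773^3} has 773^3 = 461889917 elements; its multiplicative group consists of all nonzero elements, so |F_{773^3}^*| = 461889917 - 1 = 461889916. (It is cyclic since any finite subgroup of the multiplicative group of a field is cyclic.)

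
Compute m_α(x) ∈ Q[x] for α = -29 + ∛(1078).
m_α(x) = x^3 + 87x^2 + 2523x + 23311

Set β = α + 29 = ∛(1078), so β^3 = 1078. Then (α + 29)^3 - 1078 = 0, i.e. α is a root of g(x) = (x + 29)^3 - 1078 = x^3 + 87x^2 + 2523x + 23311. Since g(x) = h(x + 29) where h(x) = x^3 - 1078, and h is irreducible over Q (because 1078 is not a perfect cube, so h has no rational root, and a monic cubic with no rational root is irreducible), g is also irreducible (irreducibility is preserved under the substitution x → x + 29). Hence m_α(x) = x^3 + 87x^2 + 2523x + 23311.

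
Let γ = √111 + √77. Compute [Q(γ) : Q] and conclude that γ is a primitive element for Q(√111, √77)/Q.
[Q(γ) : Q] = 4 (equivalently, Q(γ) = Q(√111, √77))

Obviously Q(γ) ⊆ Q(√111, √77), and [Q(√111, √77):Q] = 4 (since 111, 77 are distinct squarefree integers > 1 with 8547 not a perfect square). To show equality we compute the minimal polynomial of γ. From γ = √111 + √77: γ^2 = 111 + 2√(8547) + 77 = 188 + 2√(8547), so γ^2 - 188 = 2√(8547); squaring, (γ^2 - 188)^2 = 4·8547, i.e. γ^4 - 376γ^2 + 35344 - 34188 = 0, i.e. γ^4 - 376γ^2 + 1156 = 0. So γ is a root of x^4 - 376x^2 + 1156. This polynomial is irreducible over Q: it has no rational root (each ±√111 ± √77 is irrational), and any factorization into two quadratics over Q would force √(8547) ∈ Q (pairing opposite roots) or √111, √77 ∈ Q (other pairings), all impossible. Hence [Q(γ):Q] = 4 = [Q(√111, √77):Q], so Q(γ) = Q(√111, √77).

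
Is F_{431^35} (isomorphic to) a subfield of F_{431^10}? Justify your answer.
No: F_{431^35} is not a subfield of F_{431^10}

F_{p^m} embeds in F_{p^n} iff m | n. Here 35 ∤ 10 (since 10 = 0·35 + 10 with remainder 10 ≠ 0), so F_{431^35} is not a subfield of F_{431^10}. Equivalently: if it were, the tower law would give 35 = [F_{431^35}:F_431] dividing [F_{431^10}:F_431] = 10, contradiction.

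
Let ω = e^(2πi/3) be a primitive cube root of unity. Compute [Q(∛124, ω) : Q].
[Q(∛124, ω) : Q] = 6

[Q(∛124):Q] = 3 (min poly x^3 - 124, irreducible since 124 is not a perfect cube). [Q(ω):Q] = 2 (min poly x^2 + x + 1). Since Q(∛124) ⊂ R and ω ∉ R, we have ω ∉ Q(∛124), so x^2 + x + 1 remains irreducible over Q(∛124) and [Q(∛124, ω) : Q(∛124)] = 2. By the tower law, [Q(∛124, ω) : Q] = 3 · 2 = 6. (In fact Q(∛124, ω) is the splitting field of x^3 - 124 over Q.)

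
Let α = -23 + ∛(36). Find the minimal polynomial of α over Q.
m_α(x) = x^3 + 69x^2 + 1587x + 12131

Set β = α + 23 = ∛(36), so β^3 = 36. Then (α + 23)^3 - 36 = 0, i.e. α is a root of g(x) = (x + 23)^3 - 36 = x^3 + 69x^2 + 1587x + 12131. Since g(x) = h(x + 23) where h(x) = x^3 - 36, and h is irreducible over Q (because 36 is not a perfect cube, so h has no rational root, and a monic cubic with no rational root is irreducible), g is also irreducible (irreducibility is preserved under the substitution x → x + 23). Hence m_α(x) = x^3 + 69x^2 + 1587x + 12131.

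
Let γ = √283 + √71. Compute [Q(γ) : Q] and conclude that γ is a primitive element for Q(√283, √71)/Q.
[Q(γ) : Q] = 4 (equivalently, Q(γ) = Q(√283, √71))

Obviously Q(γ) ⊆ Q(√283, √71), and [Q(√283, √71):Q] = 4 (since 283, 71 are distinct squarefree integers > 1 with 20093 not a perfect square). To show equality we compute the minimal polynomial of γ. From γ = √283 + √71: γ^2 = 283 + 2√(20093) + 71 = 354 + 2√(20093), so γ^2 - 354 = 2√(20093); squaring, (γ^2 - 354)^2 = 4·20093, i.e. γ^4 - 708γ^2 + 125316 - 80372 = 0, i.e. γ^4 - 708γ^2 + 44944 = 0. So γ is a root of x^4 - 708x^2 + 44944. This polynomial is irreducible over Q: it has no rational root (each ±√283 ± √71 is irrational), and any factorization into two quadratics over Q would force √(20093) ∈ Q (pairing opposite roots) or √283, √71 ∈ Q (other pairings), all impossible. Hence [Q(γ):Q] = 4 = [Q(√283, √71):Q], so Q(γ) = Q(√283, √71).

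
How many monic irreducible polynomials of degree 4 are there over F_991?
There are 241120527120 monic irreducible polynomials of degree 4 over F_991

Each element of F_{991^4} that lies in no proper subfield is a root of exactly one monic irreducible of degree 4 over F_991, and each such polynomial has 4 distinct roots in F_{991^4}. By Möbius inversion the count is N_991(4) = (1/4) Σ_{d|4} μ(4/d) · 991^d = (1/4)(μ(4)·991^1 + μ(2)·991^2 + μ(1)·991^4) = 964482108480/4 = 241120527120.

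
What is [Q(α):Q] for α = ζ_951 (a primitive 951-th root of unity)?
[Q(α):Q] = 632

The minimal polynomial of ζ_951 over Q is the 951-th cyclotomic polynomial Φ_951(x), which is irreducible over Q and has degree φ(951) = 632. Hence [Q(α):Q] = φ(951) = 632.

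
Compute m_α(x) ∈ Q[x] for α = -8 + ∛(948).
m_α(x) = x^3 + 24x^2 + 192x - 436

Set β = α + 8 = ∛(948), so β^3 = 948. Then (α + 8)^3 - 948 = 0, i.e. α is a root of g(x) = (x + 8)^3 - 948 = x^3 + 24x^2 + 192x - 436. Since g(x) = h(x + 8) where h(x) = x^3 - 948, and h is irreducible over Q (because 948 is not a perfect cube, so h has no rational root, and a monic cubic with no rational root is irreducible), g is also irreducible (irreducibility is preserved under the substitution x → x + 8). Hence m_α(x) = x^3 + 24x^2 + 192x - 436.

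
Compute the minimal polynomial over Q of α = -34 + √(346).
m_α(x) = x^2 + 68x + 810

From α + 34 = √(346), squaring gives (α + 34)^2 = 346, i.e. α^2 + 68α + 1156 = 346, so α^2 + 68α + 810 = 0. The discriminant of x^2 + 68x + 810 is (68)^2 - 4·(810) = 4624 - 3240 = 1384, and 4·(346) is not a perfect square in Q since 346 is squarefree and ≠ 1. Hence x^2 + 68x + 810 is irreducible over Q and is the minimal polynomial of α.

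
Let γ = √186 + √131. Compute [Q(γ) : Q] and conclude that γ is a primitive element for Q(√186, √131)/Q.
[Q(γ) : Q] = 4 (equivalently, Q(γ) = Q(√186, √131))

Obviously Q(γ) ⊆ Q(√186, √131), and [Q(√186, √131):Q] = 4 (since 186, 131 are distinct squarefree integers > 1 with 24366 not a perfect square). To show equality we compute the minimal polynomial of γ. From γ = √186 + √131: γ^2 = 186 + 2√(24366) + 131 = 317 + 2√(24366), so γ^2 - 317 = 2√(24366); squaring, (γ^2 - 317)^2 = 4·24366, i.e. γ^4 - 634γ^2 + 100489 - 97464 = 0, i.e. γ^4 - 634γ^2 + 3025 = 0. So γ is a root of x^4 - 634x^2 + 3025. This polynomial is irreducible over Q: it has no rational root (each ±√186 ± √131 is irrational), and any factorization into two quadratics over Q would force √(24366) ∈ Q (pairing opposite roots) or √186, √131 ∈ Q (other pairings), all impossible. Hence [Q(γ):Q] = 4 = [Q(√186, √131):Q], so Q(γ) = Q(√186, √131).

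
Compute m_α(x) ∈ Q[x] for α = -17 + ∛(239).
m_α(x) = x^3 + 51x^2 + 867x + 4674

Set β = α + 17 = ∛(239), so β^3 = 239. Then (α + 17)^3 - 239 = 0, i.e. α is a root of g(x) = (x + 17)^3 - 239 = x^3 + 51x^2 + 867x + 4674. Since g(x) = h(x + 17) where h(x) = x^3 - 239, and h is irreducible over Q (because 239 is not a perfect cube, so h has no rational root, and a monic cubic with no rational root is irreducible), g is also irreducible (irreducibility is preserved under the substitution x → x + 17). Hence m_α(x) = x^3 + 51x^2 + 867x + 4674.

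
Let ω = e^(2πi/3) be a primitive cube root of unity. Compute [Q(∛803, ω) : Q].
[Q(∛803, ω) : Q] = 6

[Q(∛803):Q] = 3 (min poly x^3 - 803, irreducible since 803 is not a perfect cube). [Q(ω):Q] = 2 (min poly x^2 + x + 1). Since Q(∛803) ⊂ R and ω ∉ R, we have ω ∉ Q(∛803), so x^2 + x + 1 remains irreducible over Q(∛803) and [Q(∛803, ω) : Q(∛803)] = 2. By the tower law, [Q(∛803, ω) : Q] = 3 · 2 = 6. (In fact Q(∛803, ω) is the splitting field of x^3 - 803 over Q.)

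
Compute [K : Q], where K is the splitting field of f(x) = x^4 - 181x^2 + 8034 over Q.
[K : Q] = 4

Solving the quadratic in x^2: x^2 = (181 ± √(181^2 - 4·8034))/2 = (181 ± √625)/2 = (181 ± 25)/2, giving x^2 = 103 or x^2 = 78. So f(x) = (x^2 - 103)(x^2 - 78) and the roots of f are ±√103, ±√78. Hence the splitting field is K = Q(√103, √78). Since 103 and 78 are distinct squarefree integers > 1, their product 8034 is not a perfect square, so √78 ∉ Q(√103). By the tower law [K:Q] = [Q(√103,√78):Q(√103)] · [Q(√103):Q] = 2 · 2 = 4.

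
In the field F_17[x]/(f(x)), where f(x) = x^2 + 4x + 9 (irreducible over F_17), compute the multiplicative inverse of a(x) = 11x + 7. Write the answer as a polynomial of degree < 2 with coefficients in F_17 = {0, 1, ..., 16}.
a(x)^(-1) ≡ 15x + 1 (mod f(x))

Since f is irreducible over F_17, F_17[x]/(f) is a field and a(x) ≠ 0 has an inverse. Apply the extended Euclidean algorithm to f(x) and a(x) in F_17[x]: f(x) = (14x + 10)·a(x) + (7). The last nonzero remainder is the constant 7 = gcd(f, a) in F_17. Back-substituting through the division chain expresses 7 = s(x)·a(x) + t(x)·f(x) with s(x) ≡ 3x + 7 (mod f), so (3x + 7)·a(x) ≡ 7 (mod f). Multiplying by 7^(-1) ≡ 5 in F_17 gives a(x)^(-1) ≡ 5·(3x + 7) ≡ 15x + 1 (mod f). Check: (11x + 7)·(15x + 1) = 12x^2 + 14x + 7 ≡ 1 (mod x^2 + 4x + 9).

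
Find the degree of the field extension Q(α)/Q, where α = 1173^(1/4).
[Q(α):Q] = 4

α is a root of x^4 - 1173. By Eisenstein's criterion at the prime p = 3 (which divides the constant term 1173 but p^2 = 9 does not, since 1173 is squarefree), x^4 - 1173 is irreducible over Q. Hence [Q(α):Q] = 4.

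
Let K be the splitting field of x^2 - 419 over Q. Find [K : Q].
[K : Q] = 2

f(x) = x^2 - 419 factors as (x - √419)(x + √419). The splitting field is K = Q(√419). Since 419 is squarefree and > 1, it is not a perfect square, so x^2 - 419 is irreducible over Q and [Q(√419) : Q] = 2. Hence [K : Q] = 2.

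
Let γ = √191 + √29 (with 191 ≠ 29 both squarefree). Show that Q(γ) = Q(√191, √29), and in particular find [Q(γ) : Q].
[Q(γ) : Q] = 4 (equivalently, Q(γ) = Q(√191, √29))

Obviously Q(γ) ⊆ Q(√191, √29), and [Q(√191, √29):Q] = 4 (since 191, 29 are distinct squarefree integers > 1 with 5539 not a perfect square). To show equality we compute the minimal polynomial of γ. From γ = √191 + √29: γ^2 = 191 + 2√(5539) + 29 = 220 + 2√(5539), so γ^2 - 220 = 2√(5539); squaring, (γ^2 - 220)^2 = 4·5539, i.e. γ^4 - 440γ^2 + 48400 - 22156 = 0, i.e. γ^4 - 440γ^2 + 26244 = 0. So γ is a root of x^4 - 440x^2 + 26244. This polynomial is irreducible over Q: it has no rational root (each ±√191 ± √29 is irrational), and any factorization into two quadratics over Q would force √(5539) ∈ Q (pairing opposite roots) or √191, √29 ∈ Q (other pairings), all impossible. Hence [Q(γ):Q] = 4 = [Q(√191, √29):Q], so Q(γ) = Q(√191, √29).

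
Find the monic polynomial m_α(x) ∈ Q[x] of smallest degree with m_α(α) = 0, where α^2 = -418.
m_α(x) = x^2 + 418

α satisfies α^2 + 418 = 0, so x^2 + 418 annihilates α. Since d = -418 is squarefree and ≠ 1, it is not a perfect square in Q, so x^2 + 418 has no rational root and is therefore irreducible over Q (a degree-2 polynomial over a field is irreducible iff it has no root). Hence m_α(x) = x^2 + 418.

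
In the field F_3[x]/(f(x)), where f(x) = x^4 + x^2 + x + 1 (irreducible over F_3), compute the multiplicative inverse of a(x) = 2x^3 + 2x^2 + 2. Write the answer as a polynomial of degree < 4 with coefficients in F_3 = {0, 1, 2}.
a(x)^(-1) ≡ x^3 + 1 (mod f(x))

Since f is irreducible over F_3, F_3[x]/(f) is a field and a(x) ≠ 0 has an inverse. Apply the extended Euclidean algorithm to f(x) and a(x) in F_3[x]: f(x) = (2x + 1)·a(x) + (2x^2 + 2);  a(x) = (x + 1)·(2x^2 + 2) + (x);  (2x^2 + 2) = (2x)·(x) + (2). The last nonzero remainder is the constant 2 = gcd(f, a) in F_3. Back-substituting through the division chain expresses 2 = s(x)·a(x) + t(x)·f(x) with s(x) ≡ 2x^3 + 2 (mod f), so (2x^3 + 2)·a(x) ≡ 2 (mod f). Multiplying by 2^(-1) ≡ 2 in F_3 gives a(x)^(-1) ≡ 2·(2x^3 + 2) ≡ x^3 + 1 (mod f). Check: (2x^3 + 2x^2 + 2)·(x^3 + 1) = 2x^6 + 2x^5 + x^3 + 2x^2 + 2 ≡ 1 (mod x^4 + x^2 + x + 1).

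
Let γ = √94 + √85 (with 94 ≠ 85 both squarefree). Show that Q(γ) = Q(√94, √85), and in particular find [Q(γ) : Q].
[Q(γ) : Q] = 4 (equivalently, Q(γ) = Q(√94, √85))

Obviously Q(γ) ⊆ Q(√94, √85), and [Q(√94, √85):Q] = 4 (since 94, 85 are distinct squarefree integers > 1 with 7990 not a perfect square). To show equality we compute the minimal polynomial of γ. From γ = √94 + √85: γ^2 = 94 + 2√(7990) + 85 = 179 + 2√(7990), so γ^2 - 179 = 2√(7990); squaring, (γ^2 - 179)^2 = 4·7990, i.e. γ^4 - 358γ^2 + 32041 - 31960 = 0, i.e. γ^4 - 358γ^2 + 81 = 0. So γ is a root of x^4 - 358x^2 + 81. This polynomial is irreducible over Q: it has no rational root (each ±√94 ± √85 is irrational), and any factorization into two quadratics over Q would force √(7990) ∈ Q (pairing opposite roots) or √94, √85 ∈ Q (other pairings), all impossible. Hence [Q(γ):Q] = 4 = [Q(√94, √85):Q], so Q(γ) = Q(√94, √85).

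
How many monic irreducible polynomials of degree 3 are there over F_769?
There are 151585280 monic irreducible polynomials of degree 3 over F_769

Each element of F_{769^3} that lies in no proper subfield is a root of exactly one monic irreducible of degree 3 over F_769, and each such polynomial has 3 distinct roots in F_{769^3}. By Möbius inversion the count is N_769(3) = (1/3) Σ_{d|3} μ(3/d) · 769^d = (1/3)(μ(3)·769^1 + μ(1)·769^3) = 454755840/3 = 151585280.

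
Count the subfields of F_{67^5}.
F_{67^5} has 2 subfields

The subfields of F_{p^n} are exactly the fields F_{p^d} for d | n (each is the fixed field of the unique index-d subgroup of Gal(F_{p^n}/F_p) ≅ Z/nZ). The divisors of n = 5 are {1, 5}, giving 2 subfields: F_{67^1}, F_{67^5}.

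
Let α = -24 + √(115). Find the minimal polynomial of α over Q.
m_α(x) = x^2 + 48x + 461

From α + 24 = √(115), squaring gives (α + 24)^2 = 115, i.e. α^2 + 48α + 576 = 115, so α^2 + 48α + 461 = 0. The discriminant of x^2 + 48x + 461 is (48)^2 - 4·(461) = 2304 - 1844 = 460, and 4·(115) is not a perfect square in Q since 115 is squarefree and ≠ 1. Hence x^2 + 48x + 461 is irreducible over Q and is the minimal polynomial of α.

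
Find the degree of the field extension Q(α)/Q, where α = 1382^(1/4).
[Q(α):Q] = 4

α is a root of x^4 - 1382. By Eisenstein's criterion at the prime p = 2 (which divides the constant term 1382 but p^2 = 4 does not, since 1382 is squarefree), x^4 - 1382 is irreducible over Q. Hence [Q(α):Q] = 4.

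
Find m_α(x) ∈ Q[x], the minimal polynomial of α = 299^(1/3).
m_α(x) = x^3 - 299

α satisfies α^3 = 299, so x^3 - 299 annihilates α. By the rational root test, a rational root p/q (in lowest terms) of x^3 - 299 would satisfy p^3 = 299 q^3, forcing q = 1 and p^3 = 299; but 299 is not a perfect cube, contradiction. A monic cubic over Q with no rational root is irreducible (any nontrivial factorization would include a linear factor). Hence x^3 - 299 is the minimal polynomial of α, and in particular [Q(α):Q] = 3.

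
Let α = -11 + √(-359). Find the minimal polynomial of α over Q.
m_α(x) = x^2 + 22x + 480

From α + 11 = √(-359), squaring gives (α + 11)^2 = -359, i.e. α^2 + 22α + 121 = -359, so α^2 + 22α + 480 = 0. The discriminant of x^2 + 22x + 480 is (22)^2 - 4·(480) = 484 - 1920 = -1436, and 4·(-359) is not a perfect square in Q since -359 is squarefree and ≠ 1. Hence x^2 + 22x + 480 is irreducible over Q and is the minimal polynomial of α.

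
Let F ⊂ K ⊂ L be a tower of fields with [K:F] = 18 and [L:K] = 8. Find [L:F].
[L:F] = 144

The tower law says that for any tower of field extensions F ⊂ K ⊂ L with finite degrees, [L:F] = [L:K] · [K:F]. Here this gives [L:F] = 8 · 18 = 144.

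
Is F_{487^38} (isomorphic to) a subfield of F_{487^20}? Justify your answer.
No: F_{487^38} is not a subfield of F_{487^20}

F_{p^m} embeds in F_{p^n} iff m | n. Here 38 ∤ 20 (since 20 = 0·38 + 20 with remainder 20 ≠ 0), so F_{487^38} is not a subfield of F_{487^20}. Equivalently: if it were, the tower law would give 38 = [F_{487^38}:F_487] dividing [F_{487^20}:F_487] = 20, contradiction.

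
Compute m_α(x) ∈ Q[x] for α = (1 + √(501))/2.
m_α(x) = x^2 - x - 125

From 2α - 1 = √(501), squaring gives (2α - 1)^2 = 501, i.e. 4α^2 - 4α + 1 = 501, so α^2 - α + (1 - 501)/4 = 0. Since 501 ≡ 1 (mod 4), (1 - 501)/4 = -125 ∈ Z. The polynomial x^2 - x - 125 has discriminant 1 - 4·(-125) = 501, which is not a perfect square in Q (d = 501 is squarefree and ≠ 1), so x^2 - x - 125 is irreducible over Q. It is the minimal polynomial of α.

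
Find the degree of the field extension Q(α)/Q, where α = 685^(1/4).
[Q(α):Q] = 4

α is a root of x^4 - 685. By Eisenstein's criterion at the prime p = 5 (which divides the constant term 685 but p^2 = 25 does not, since 685 is squarefree), x^4 - 685 is irreducible over Q. Hence [Q(α):Q] = 4.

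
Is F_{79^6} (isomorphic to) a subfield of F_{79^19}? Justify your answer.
No: F_{79^6} is not a subfield of F_{79^19}

F_{p^m} embeds in F_{p^n} iff m | n. Here 6 ∤ 19 (since 19 = 3·6 + 1 with remainder 1 ≠ 0), so F_{79^6} is not a subfield of F_{79^19}. Equivalently: if it were, the tower law would give 6 = [F_{79^6}:F_79] dividing [F_{79^19}:F_79] = 19, contradiction.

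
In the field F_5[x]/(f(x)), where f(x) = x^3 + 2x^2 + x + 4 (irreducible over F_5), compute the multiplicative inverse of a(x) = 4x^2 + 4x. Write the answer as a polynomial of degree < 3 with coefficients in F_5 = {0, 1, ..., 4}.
a(x)^(-1) ≡ 4x + 4 (mod f(x))

Since f is irreducible over F_5, F_5[x]/(f) is a field and a(x) ≠ 0 has an inverse. Apply the extended Euclidean algorithm to f(x) and a(x) in F_5[x]: f(x) = (4x + 4)·a(x) + (4). The last nonzero remainder is the constant 4 = gcd(f, a) in F_5. Back-substituting through the division chain expresses 4 = s(x)·a(x) + t(x)·f(x) with s(x) ≡ x + 1 (mod f), so (x + 1)·a(x) ≡ 4 (mod f). Multiplying by 4^(-1) ≡ 4 in F_5 gives a(x)^(-1) ≡ 4·(x + 1) ≡ 4x + 4 (mod f). Check: (4x^2 + 4x)·(4x + 4) = x^3 + 2x^2 + x ≡ 1 (mod x^3 + 2x^2 + x + 4).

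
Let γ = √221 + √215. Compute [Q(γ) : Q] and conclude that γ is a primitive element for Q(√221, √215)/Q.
[Q(γ) : Q] = 4 (equivalently, Q(γ) = Q(√221, √215))

Obviously Q(γ) ⊆ Q(√221, √215), and [Q(√221, √215):Q] = 4 (since 221, 215 are distinct squarefree integers > 1 with 47515 not a perfect square). To show equality we compute the minimal polynomial of γ. From γ = √221 + √215: γ^2 = 221 + 2√(47515) + 215 = 436 + 2√(47515), so γ^2 - 436 = 2√(47515); squaring, (γ^2 - 436)^2 = 4·47515, i.e. γ^4 - 872γ^2 + 190096 - 190060 = 0, i.e. γ^4 - 872γ^2 + 36 = 0. So γ is a root of x^4 - 872x^2 + 36. This polynomial is irreducible over Q: it has no rational root (each ±√221 ± √215 is irrational), and any factorization into two quadratics over Q would force √(47515) ∈ Q (pairing opposite roots) or √221, √215 ∈ Q (other pairings), all impossible. Hence [Q(γ):Q] = 4 = [Q(√221, √215):Q], so Q(γ) = Q(√221, √215).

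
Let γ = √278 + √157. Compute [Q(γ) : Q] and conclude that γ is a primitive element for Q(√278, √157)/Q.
[Q(γ) : Q] = 4 (equivalently, Q(γ) = Q(√278, √157))

Obviously Q(γ) ⊆ Q(√278, √157), and [Q(√278, √157):Q] = 4 (since 278, 157 are distinct squarefree integers > 1 with 43646 not a perfect square). To show equality we compute the minimal polynomial of γ. From γ = √278 + √157: γ^2 = 278 + 2√(43646) + 157 = 435 + 2√(43646), so γ^2 - 435 = 2√(43646); squaring, (γ^2 - 435)^2 = 4·43646, i.e. γ^4 - 870γ^2 + 189225 - 174584 = 0, i.e. γ^4 - 870γ^2 + 14641 = 0. So γ is a root of x^4 - 870x^2 + 14641. This polynomial is irreducible over Q: it has no rational root (each ±√278 ± √157 is irrational), and any factorization into two quadratics over Q would force √(43646) ∈ Q (pairing opposite roots) or √278, √157 ∈ Q (other pairings), all impossible. Hence [Q(γ):Q] = 4 = [Q(√278, √157):Q], so Q(γ) = Q(√278, √157).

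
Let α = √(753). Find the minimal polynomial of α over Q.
m_α(x) = x^2 - 753

α satisfies α^2 - 753 = 0, so x^2 - 753 annihilates α. Since d = 753 is squarefree and ≠ 1, it is not a perfect square in Q, so x^2 - 753 has no rational root and is therefore irreducible over Q (a degree-2 polynomial over a field is irreducible iff it has no root). Hence m_α(x) = x^2 - 753.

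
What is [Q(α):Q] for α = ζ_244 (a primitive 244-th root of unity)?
[Q(α):Q] = 120

The minimal polynomial of ζ_244 over Q is the 244-th cyclotomic polynomial Φ_244(x), which is irreducible over Q and has degree φ(244) = 120. Hence [Q(α):Q] = φ(244) = 120.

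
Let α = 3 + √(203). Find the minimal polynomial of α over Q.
m_α(x) = x^2 - 6x - 194

From α - 3 = √(203), squaring gives (α - 3)^2 = 203, i.e. α^2 - 6α + 9 = 203, so α^2 - 6α - 194 = 0. The discriminant of x^2 - 6x - 194 is (-6)^2 - 4·(-194) = 36 + 776 = 812, and 4·(203) is not a perfect square in Q since 203 is squarefree and ≠ 1. Hence x^2 - 6x - 194 is irreducible over Q and is the minimal polynomial of α.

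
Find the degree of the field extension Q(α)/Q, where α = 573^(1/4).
[Q(α):Q] = 4

α is a root of x^4 - 573. By Eisenstein's criterion at the prime p = 3 (which divides the constant term 573 but p^2 = 9 does not, since 573 is squarefree), x^4 - 573 is irreducible over Q. Hence [Q(α):Q] = 4.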